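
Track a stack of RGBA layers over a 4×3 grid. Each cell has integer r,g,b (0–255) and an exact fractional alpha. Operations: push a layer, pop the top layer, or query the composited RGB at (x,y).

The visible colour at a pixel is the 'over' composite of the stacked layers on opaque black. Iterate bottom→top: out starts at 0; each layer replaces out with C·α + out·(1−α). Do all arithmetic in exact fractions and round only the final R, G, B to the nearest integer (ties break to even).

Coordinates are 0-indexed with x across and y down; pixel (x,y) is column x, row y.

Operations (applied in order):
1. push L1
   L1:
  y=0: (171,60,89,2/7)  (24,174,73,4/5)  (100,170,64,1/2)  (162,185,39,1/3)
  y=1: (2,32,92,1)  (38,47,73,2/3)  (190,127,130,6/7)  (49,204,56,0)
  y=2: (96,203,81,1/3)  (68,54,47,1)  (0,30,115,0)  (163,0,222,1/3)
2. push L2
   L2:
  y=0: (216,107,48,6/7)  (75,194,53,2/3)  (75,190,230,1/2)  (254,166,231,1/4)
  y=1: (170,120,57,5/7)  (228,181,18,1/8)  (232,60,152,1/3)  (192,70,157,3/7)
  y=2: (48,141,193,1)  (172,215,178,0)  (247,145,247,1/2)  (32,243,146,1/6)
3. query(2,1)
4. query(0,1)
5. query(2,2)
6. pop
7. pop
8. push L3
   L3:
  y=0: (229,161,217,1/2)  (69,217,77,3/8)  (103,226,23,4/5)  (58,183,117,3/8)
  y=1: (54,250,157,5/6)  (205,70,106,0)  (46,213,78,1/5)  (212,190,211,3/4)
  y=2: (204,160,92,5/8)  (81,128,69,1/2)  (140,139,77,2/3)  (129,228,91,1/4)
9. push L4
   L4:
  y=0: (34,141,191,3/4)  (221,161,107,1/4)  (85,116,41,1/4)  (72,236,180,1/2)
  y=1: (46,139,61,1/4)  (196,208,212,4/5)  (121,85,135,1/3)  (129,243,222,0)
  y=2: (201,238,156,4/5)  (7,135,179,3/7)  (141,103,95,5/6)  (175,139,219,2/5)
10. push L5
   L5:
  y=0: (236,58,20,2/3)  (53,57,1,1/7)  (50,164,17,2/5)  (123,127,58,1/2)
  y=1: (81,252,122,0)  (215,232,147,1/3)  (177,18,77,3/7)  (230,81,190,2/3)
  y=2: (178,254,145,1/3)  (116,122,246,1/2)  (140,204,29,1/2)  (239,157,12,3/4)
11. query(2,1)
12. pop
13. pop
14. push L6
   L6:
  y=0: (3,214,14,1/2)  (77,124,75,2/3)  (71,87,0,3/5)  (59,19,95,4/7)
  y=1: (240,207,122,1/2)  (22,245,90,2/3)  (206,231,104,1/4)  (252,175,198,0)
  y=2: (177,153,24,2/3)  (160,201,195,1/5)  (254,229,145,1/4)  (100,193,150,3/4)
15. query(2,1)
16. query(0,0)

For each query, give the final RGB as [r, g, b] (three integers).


query (2,1) [L1,L2] — begin 0,0,0
+L1 (α=6/7) → [1140/7, 762/7, 780/7]
+L2 (α=1/3) → [3904/21, 648/7, 2624/21]
rounded: [186, 93, 125]

query (0,1) [L1,L2] — begin 0,0,0
L1 α=1: [2, 32, 92]
L2 α=5/7: [122, 664/7, 67]
→ [122, 95, 67]

(2,2) stack=L1,L2; from [0,0,0]:
+L1 (α=0) → [0, 0, 0]
+L2 (α=1/2) → [247/2, 145/2, 247/2]
→ [124, 72, 124]

at x=2,y=1 over L3,L4,L5:
after L3 α=1/5: [46/5, 213/5, 78/5]
after L4 α=1/3: [697/15, 851/15, 277/5]
after L5 α=3/7: [10753/105, 602/15, 2263/35]
→ [102, 40, 65]

at x=2,y=1 over L3,L6:
L3 α=1/5: [46/5, 213/5, 78/5]
L6 α=1/4: [292/5, 897/10, 377/10]
= [58, 90, 38]

query (0,0) [L3,L6] — begin 0,0,0
+L3 (α=1/2) → [229/2, 161/2, 217/2]
+L6 (α=1/2) → [235/4, 589/4, 245/4]
= [59, 147, 61]


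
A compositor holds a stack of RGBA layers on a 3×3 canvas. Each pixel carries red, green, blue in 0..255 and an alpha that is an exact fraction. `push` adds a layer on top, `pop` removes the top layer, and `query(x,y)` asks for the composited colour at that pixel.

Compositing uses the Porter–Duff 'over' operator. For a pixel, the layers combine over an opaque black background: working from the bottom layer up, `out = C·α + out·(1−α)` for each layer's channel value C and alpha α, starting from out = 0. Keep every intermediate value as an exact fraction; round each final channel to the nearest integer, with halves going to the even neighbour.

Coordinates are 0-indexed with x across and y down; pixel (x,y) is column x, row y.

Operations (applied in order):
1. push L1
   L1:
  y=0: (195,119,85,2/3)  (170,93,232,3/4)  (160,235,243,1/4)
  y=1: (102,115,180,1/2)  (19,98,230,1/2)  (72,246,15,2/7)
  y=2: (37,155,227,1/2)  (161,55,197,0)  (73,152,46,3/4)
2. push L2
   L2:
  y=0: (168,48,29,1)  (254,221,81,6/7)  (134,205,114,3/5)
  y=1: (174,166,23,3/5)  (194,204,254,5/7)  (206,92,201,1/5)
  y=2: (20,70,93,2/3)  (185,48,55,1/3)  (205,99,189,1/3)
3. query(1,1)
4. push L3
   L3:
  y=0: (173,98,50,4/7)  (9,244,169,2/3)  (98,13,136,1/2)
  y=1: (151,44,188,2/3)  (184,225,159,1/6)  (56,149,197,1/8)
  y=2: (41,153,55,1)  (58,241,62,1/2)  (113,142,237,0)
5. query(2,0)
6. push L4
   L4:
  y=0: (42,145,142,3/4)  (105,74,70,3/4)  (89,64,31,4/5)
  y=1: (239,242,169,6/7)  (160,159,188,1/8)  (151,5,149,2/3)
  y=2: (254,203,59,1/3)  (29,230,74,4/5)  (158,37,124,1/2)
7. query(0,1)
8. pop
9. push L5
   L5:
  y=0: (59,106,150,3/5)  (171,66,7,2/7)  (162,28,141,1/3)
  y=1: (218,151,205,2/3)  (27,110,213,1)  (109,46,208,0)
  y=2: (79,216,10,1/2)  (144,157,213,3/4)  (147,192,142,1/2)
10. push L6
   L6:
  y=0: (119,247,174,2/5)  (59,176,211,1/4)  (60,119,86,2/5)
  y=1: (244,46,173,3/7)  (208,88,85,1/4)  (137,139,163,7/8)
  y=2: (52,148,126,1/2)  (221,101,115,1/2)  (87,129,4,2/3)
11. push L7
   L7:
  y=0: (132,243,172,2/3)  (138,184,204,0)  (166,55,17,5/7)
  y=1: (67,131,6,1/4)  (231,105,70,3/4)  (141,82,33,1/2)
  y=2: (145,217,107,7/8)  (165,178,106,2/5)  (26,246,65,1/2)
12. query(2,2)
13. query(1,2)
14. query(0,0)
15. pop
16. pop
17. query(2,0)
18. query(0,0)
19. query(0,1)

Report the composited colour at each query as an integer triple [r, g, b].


(1,1) stack=L1,L2; from [0,0,0]:
+L1 (α=1/2) → [19/2, 49, 115]
+L2 (α=5/7) → [989/7, 1118/7, 1500/7]
= [141, 160, 214]

query (2,0) [L1,L2,L3] — begin 0,0,0
+L1 (α=1/4) → [40, 235/4, 243/4]
+L2 (α=3/5) → [482/5, 293/2, 927/10]
+L3 (α=1/2) → [486/5, 319/4, 2287/20]
rounded: [97, 80, 114]

(0,1) stack=L1,L2,L3,L4; from [0,0,0]:
+L1 (α=1/2) → [51, 115/2, 90]
+L2 (α=3/5) → [624/5, 613/5, 249/5]
+L3 (α=2/3) → [2134/15, 351/5, 2129/15]
+L4 (α=6/7) → [23644/105, 7611/35, 2477/15]
→ [225, 217, 165]

at x=2,y=2 over L1,L2,L3,L5,L6,L7:
+L1 (α=3/4) → [219/4, 114, 69/2]
+L2 (α=1/3) → [629/6, 109, 86]
+L3 (α=0) → [629/6, 109, 86]
+L5 (α=1/2) → [1511/12, 301/2, 114]
+L6 (α=2/3) → [3599/36, 817/6, 122/3]
+L7 (α=1/2) → [4535/72, 2293/12, 317/6]
→ [63, 191, 53]

query (1,2) [L1,L2,L3,L5,L6,L7] — begin 0,0,0
L1 α=0: [0, 0, 0]
L2 α=1/3: [185/3, 16, 55/3]
L3 α=1/2: [359/6, 257/2, 241/6]
L5 α=3/4: [2951/24, 1199/8, 4075/24]
L6 α=1/2: [8255/48, 2007/16, 6835/48]
L7 α=2/5: [2707/16, 11717/80, 10227/80]
rounded: [169, 146, 128]

(0,0) stack=L1,L2,L3,L5,L6,L7; from [0,0,0]:
after L1 α=2/3: [130, 238/3, 170/3]
after L2 α=1: [168, 48, 29]
after L3 α=4/7: [1196/7, 536/7, 41]
after L5 α=3/5: [3631/35, 3298/35, 532/5]
after L6 α=2/5: [19223/175, 27184/175, 3336/25]
after L7 α=2/3: [65423/525, 112234/525, 11936/75]
rounded: [125, 214, 159]

query (2,0) [L1,L2,L3,L5] — begin 0,0,0
+L1 (α=1/4) → [40, 235/4, 243/4]
+L2 (α=3/5) → [482/5, 293/2, 927/10]
+L3 (α=1/2) → [486/5, 319/4, 2287/20]
+L5 (α=1/3) → [594/5, 125/2, 3697/30]
rounded: [119, 62, 123]

query (0,0) [L1,L2,L3,L5] — begin 0,0,0
after L1 α=2/3: [130, 238/3, 170/3]
after L2 α=1: [168, 48, 29]
after L3 α=4/7: [1196/7, 536/7, 41]
after L5 α=3/5: [3631/35, 3298/35, 532/5]
rounded: [104, 94, 106]

(0,1) stack=L1,L2,L3,L5; from [0,0,0]:
after L1 α=1/2: [51, 115/2, 90]
after L2 α=3/5: [624/5, 613/5, 249/5]
after L3 α=2/3: [2134/15, 351/5, 2129/15]
after L5 α=2/3: [8674/45, 1861/15, 8279/45]
rounded: [193, 124, 184]


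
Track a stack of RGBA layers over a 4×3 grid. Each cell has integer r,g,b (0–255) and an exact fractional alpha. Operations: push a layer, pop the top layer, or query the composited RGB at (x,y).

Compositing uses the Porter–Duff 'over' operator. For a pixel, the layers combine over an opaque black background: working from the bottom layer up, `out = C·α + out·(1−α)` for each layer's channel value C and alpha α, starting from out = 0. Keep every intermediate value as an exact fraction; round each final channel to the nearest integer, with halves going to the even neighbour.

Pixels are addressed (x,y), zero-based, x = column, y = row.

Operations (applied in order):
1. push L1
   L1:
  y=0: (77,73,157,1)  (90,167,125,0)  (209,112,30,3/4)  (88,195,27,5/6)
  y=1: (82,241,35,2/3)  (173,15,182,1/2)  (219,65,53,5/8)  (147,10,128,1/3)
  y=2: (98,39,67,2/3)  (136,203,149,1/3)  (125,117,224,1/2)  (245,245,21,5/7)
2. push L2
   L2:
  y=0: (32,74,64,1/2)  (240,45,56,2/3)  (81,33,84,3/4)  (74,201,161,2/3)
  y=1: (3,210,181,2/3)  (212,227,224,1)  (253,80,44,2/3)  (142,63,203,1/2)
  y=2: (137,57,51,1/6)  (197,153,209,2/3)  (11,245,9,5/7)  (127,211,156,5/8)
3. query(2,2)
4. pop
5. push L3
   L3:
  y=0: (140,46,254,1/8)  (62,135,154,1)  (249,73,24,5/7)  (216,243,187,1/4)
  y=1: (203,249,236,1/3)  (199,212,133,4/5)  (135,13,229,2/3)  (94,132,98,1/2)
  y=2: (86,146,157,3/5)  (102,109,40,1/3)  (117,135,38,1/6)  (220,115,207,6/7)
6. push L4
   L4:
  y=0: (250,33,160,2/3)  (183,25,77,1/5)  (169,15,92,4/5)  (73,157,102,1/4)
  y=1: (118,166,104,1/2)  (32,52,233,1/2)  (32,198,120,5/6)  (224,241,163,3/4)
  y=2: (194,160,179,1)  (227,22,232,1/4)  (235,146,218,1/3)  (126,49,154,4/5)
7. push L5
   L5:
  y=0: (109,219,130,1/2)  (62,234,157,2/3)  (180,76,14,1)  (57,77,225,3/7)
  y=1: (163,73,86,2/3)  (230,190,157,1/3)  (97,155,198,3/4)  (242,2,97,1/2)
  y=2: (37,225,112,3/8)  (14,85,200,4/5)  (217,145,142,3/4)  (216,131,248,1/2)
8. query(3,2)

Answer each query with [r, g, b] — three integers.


at x=2,y=2 over L1,L2:
+L1 (α=1/2) → [125/2, 117/2, 112]
+L2 (α=5/7) → [180/7, 1342/7, 269/7]
= [26, 192, 38]

(3,2) stack=L1,L3,L4,L5; from [0,0,0]:
+L1 (α=5/7) → [175, 175, 15]
+L3 (α=6/7) → [1495/7, 865/7, 1257/7]
+L4 (α=4/5) → [5023/35, 2237/35, 5569/35]
+L5 (α=1/2) → [12583/70, 3411/35, 14249/70]
rounded: [180, 97, 204]


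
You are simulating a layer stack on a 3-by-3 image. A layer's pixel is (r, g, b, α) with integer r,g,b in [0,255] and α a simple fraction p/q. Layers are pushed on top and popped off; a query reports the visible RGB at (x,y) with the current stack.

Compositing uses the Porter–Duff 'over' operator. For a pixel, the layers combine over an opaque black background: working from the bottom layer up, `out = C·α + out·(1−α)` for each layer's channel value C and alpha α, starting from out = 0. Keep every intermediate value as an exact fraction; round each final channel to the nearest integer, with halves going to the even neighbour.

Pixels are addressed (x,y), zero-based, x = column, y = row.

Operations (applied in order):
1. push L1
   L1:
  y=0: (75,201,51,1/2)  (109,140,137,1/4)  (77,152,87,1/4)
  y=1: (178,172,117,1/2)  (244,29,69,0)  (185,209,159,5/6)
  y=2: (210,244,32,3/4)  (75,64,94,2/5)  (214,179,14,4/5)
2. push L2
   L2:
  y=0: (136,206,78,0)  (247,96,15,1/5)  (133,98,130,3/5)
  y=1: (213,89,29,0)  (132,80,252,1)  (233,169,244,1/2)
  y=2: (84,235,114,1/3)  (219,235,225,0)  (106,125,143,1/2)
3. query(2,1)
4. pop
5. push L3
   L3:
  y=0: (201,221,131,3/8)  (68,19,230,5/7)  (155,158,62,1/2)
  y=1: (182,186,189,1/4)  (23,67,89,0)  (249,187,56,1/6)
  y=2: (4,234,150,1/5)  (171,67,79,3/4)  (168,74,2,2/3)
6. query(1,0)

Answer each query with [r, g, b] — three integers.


at x=2,y=1 over L1,L2:
+L1 (α=5/6) → [925/6, 1045/6, 265/2]
+L2 (α=1/2) → [2323/12, 2059/12, 753/4]
→ [194, 172, 188]

(1,0) stack=L1,L3; from [0,0,0]:
+L1 (α=1/4) → [109/4, 35, 137/4]
+L3 (α=5/7) → [789/14, 165/7, 2437/14]
→ [56, 24, 174]


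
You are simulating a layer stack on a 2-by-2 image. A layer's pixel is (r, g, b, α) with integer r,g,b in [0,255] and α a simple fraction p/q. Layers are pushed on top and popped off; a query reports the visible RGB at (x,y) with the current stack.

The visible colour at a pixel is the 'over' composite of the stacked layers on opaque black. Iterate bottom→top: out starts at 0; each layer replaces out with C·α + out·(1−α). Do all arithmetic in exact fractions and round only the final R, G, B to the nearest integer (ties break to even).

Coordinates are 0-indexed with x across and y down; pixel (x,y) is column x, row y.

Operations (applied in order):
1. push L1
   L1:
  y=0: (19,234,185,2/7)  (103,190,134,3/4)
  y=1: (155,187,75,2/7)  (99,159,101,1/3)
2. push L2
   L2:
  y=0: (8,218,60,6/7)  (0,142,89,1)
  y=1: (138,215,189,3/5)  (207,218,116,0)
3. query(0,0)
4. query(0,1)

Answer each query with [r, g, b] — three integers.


query (0,0) [L1,L2] — begin 0,0,0
+L1 (α=2/7) → [38/7, 468/7, 370/7]
+L2 (α=6/7) → [374/49, 9624/49, 2890/49]
→ [8, 196, 59]

at x=0,y=1 over L1,L2:
after L1 α=2/7: [310/7, 374/7, 150/7]
after L2 α=3/5: [3518/35, 5263/35, 4269/35]
→ [101, 150, 122]


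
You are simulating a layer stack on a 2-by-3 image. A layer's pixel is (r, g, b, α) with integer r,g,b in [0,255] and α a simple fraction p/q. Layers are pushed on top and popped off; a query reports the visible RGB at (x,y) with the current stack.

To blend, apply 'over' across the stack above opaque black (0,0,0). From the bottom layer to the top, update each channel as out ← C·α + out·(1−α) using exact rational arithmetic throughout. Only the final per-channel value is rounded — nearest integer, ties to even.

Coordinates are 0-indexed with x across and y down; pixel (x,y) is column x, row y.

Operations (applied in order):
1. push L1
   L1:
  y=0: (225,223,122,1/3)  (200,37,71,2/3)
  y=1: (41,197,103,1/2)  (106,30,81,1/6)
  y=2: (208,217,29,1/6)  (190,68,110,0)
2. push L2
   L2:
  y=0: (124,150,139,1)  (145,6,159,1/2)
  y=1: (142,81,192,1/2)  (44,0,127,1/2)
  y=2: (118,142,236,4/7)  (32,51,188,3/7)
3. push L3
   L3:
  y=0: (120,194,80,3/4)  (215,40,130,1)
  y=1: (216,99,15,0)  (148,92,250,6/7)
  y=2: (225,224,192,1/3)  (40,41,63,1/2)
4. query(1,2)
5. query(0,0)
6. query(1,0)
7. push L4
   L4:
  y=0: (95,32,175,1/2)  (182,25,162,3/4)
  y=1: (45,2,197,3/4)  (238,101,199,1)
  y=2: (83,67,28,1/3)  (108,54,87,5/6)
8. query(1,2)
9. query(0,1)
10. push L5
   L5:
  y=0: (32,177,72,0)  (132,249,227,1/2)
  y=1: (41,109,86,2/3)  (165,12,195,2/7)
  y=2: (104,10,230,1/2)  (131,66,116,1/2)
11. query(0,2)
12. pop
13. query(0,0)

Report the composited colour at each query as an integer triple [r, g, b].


(1,2) stack=L1,L2,L3; from [0,0,0]:
+L1 (α=0) → [0, 0, 0]
+L2 (α=3/7) → [96/7, 153/7, 564/7]
+L3 (α=1/2) → [188/7, 220/7, 1005/14]
rounded: [27, 31, 72]

at x=0,y=0 over L1,L2,L3:
L1 α=1/3: [75, 223/3, 122/3]
L2 α=1: [124, 150, 139]
L3 α=3/4: [121, 183, 379/4]
= [121, 183, 95]

query (1,0) [L1,L2,L3] — begin 0,0,0
+L1 (α=2/3) → [400/3, 74/3, 142/3]
+L2 (α=1/2) → [835/6, 46/3, 619/6]
+L3 (α=1) → [215, 40, 130]
→ [215, 40, 130]

(1,2) stack=L1,L2,L3,L4; from [0,0,0]:
L1 α=0: [0, 0, 0]
L2 α=3/7: [96/7, 153/7, 564/7]
L3 α=1/2: [188/7, 220/7, 1005/14]
L4 α=5/6: [1984/21, 1055/21, 2365/28]
→ [94, 50, 84]

(0,1) stack=L1,L2,L3,L4; from [0,0,0]:
after L1 α=1/2: [41/2, 197/2, 103/2]
after L2 α=1/2: [325/4, 359/4, 487/4]
after L3 α=0: [325/4, 359/4, 487/4]
after L4 α=3/4: [865/16, 383/16, 2851/16]
→ [54, 24, 178]

at x=0,y=2 over L1,L2,L3,L4,L5:
L1 α=1/6: [104/3, 217/6, 29/6]
L2 α=4/7: [576/7, 1353/14, 1917/14]
L3 α=1/3: [909/7, 2921/21, 1087/7]
L4 α=1/3: [2399/21, 7249/63, 790/7]
L5 α=1/2: [4583/42, 7879/126, 1200/7]
rounded: [109, 63, 171]

query (0,0) [L1,L2,L3,L4] — begin 0,0,0
+L1 (α=1/3) → [75, 223/3, 122/3]
+L2 (α=1) → [124, 150, 139]
+L3 (α=3/4) → [121, 183, 379/4]
+L4 (α=1/2) → [108, 215/2, 1079/8]
→ [108, 108, 135]


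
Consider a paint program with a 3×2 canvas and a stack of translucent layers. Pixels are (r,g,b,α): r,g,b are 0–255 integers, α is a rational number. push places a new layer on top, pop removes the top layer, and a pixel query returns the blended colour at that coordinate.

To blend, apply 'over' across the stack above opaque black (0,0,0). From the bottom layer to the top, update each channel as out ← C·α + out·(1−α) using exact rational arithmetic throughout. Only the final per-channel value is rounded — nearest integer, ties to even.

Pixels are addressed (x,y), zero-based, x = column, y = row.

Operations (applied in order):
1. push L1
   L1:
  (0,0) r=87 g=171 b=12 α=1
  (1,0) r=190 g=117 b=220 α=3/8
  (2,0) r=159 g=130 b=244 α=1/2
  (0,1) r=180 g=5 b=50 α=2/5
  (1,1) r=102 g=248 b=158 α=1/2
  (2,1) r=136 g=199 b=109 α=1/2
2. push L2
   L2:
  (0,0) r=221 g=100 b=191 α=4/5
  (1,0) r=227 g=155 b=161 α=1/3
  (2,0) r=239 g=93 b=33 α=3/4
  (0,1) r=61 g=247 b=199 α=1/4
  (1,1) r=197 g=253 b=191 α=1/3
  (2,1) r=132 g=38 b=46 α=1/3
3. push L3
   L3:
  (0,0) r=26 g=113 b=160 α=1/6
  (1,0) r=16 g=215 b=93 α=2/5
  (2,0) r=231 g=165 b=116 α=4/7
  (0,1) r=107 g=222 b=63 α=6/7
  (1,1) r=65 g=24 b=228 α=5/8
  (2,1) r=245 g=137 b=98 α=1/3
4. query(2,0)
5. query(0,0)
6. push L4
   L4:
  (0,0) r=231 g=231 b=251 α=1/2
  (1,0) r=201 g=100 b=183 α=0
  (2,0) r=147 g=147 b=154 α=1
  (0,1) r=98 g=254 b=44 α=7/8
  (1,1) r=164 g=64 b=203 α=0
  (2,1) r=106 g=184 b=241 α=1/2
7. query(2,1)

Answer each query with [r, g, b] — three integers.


(2,0) stack=L1,L2,L3; from [0,0,0]:
after L1 α=1/2: [159/2, 65, 122]
after L2 α=3/4: [1593/8, 86, 221/4]
after L3 α=4/7: [12171/56, 918/7, 2519/28]
rounded: [217, 131, 90]

(0,0) stack=L1,L2,L3; from [0,0,0]:
+L1 (α=1) → [87, 171, 12]
+L2 (α=4/5) → [971/5, 571/5, 776/5]
+L3 (α=1/6) → [997/6, 114, 156]
= [166, 114, 156]

(2,1) stack=L1,L2,L3,L4; from [0,0,0]:
after L1 α=1/2: [68, 199/2, 109/2]
after L2 α=1/3: [268/3, 79, 155/3]
after L3 α=1/3: [1271/9, 295/3, 604/9]
after L4 α=1/2: [2225/18, 847/6, 2773/18]
= [124, 141, 154]


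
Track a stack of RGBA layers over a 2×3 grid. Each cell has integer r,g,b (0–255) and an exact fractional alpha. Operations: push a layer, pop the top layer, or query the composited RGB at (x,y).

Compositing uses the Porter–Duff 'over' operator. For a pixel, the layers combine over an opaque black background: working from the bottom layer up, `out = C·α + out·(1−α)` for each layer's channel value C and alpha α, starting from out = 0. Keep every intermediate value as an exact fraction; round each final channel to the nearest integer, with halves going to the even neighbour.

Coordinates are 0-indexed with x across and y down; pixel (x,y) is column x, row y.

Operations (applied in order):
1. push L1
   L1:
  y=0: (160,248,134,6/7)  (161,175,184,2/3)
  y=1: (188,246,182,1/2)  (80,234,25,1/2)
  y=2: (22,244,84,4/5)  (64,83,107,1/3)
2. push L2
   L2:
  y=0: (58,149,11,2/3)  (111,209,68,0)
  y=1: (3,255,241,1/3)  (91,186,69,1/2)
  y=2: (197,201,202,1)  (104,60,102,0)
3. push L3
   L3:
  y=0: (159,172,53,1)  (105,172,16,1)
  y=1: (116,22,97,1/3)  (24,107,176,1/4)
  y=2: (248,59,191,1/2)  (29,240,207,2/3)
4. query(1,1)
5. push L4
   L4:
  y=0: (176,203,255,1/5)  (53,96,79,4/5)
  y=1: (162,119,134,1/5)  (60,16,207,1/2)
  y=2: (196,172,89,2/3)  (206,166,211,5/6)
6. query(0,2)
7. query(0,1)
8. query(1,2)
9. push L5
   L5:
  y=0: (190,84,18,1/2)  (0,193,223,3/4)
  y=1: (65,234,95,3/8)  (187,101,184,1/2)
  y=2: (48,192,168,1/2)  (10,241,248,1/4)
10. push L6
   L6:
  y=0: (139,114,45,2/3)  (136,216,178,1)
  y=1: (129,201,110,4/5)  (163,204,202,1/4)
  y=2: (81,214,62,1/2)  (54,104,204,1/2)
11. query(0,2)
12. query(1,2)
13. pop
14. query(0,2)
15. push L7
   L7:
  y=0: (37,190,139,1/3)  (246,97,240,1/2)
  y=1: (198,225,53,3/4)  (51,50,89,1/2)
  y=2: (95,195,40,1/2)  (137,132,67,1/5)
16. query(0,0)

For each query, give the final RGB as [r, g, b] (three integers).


query (1,1) [L1,L2,L3] — begin 0,0,0
+L1 (α=1/2) → [40, 117, 25/2]
+L2 (α=1/2) → [131/2, 303/2, 163/4]
+L3 (α=1/4) → [441/8, 1123/8, 1193/16]
rounded: [55, 140, 75]

(0,2) stack=L1,L2,L3,L4; from [0,0,0]:
after L1 α=4/5: [88/5, 976/5, 336/5]
after L2 α=1: [197, 201, 202]
after L3 α=1/2: [445/2, 130, 393/2]
after L4 α=2/3: [1229/6, 158, 749/6]
rounded: [205, 158, 125]

query (0,1) [L1,L2,L3,L4] — begin 0,0,0
+L1 (α=1/2) → [94, 123, 91]
+L2 (α=1/3) → [191/3, 167, 141]
+L3 (α=1/3) → [730/9, 356/3, 379/3]
+L4 (α=1/5) → [4378/45, 1781/15, 1918/15]
→ [97, 119, 128]

(1,2) stack=L1,L2,L3,L4; from [0,0,0]:
L1 α=1/3: [64/3, 83/3, 107/3]
L2 α=0: [64/3, 83/3, 107/3]
L3 α=2/3: [238/9, 1523/9, 1349/9]
L4 α=5/6: [4754/27, 8993/54, 5422/27]
= [176, 167, 201]

(0,2) stack=L1,L2,L3,L4,L5,L6; from [0,0,0]:
+L1 (α=4/5) → [88/5, 976/5, 336/5]
+L2 (α=1) → [197, 201, 202]
+L3 (α=1/2) → [445/2, 130, 393/2]
+L4 (α=2/3) → [1229/6, 158, 749/6]
+L5 (α=1/2) → [1517/12, 175, 1757/12]
+L6 (α=1/2) → [2489/24, 389/2, 2501/24]
rounded: [104, 194, 104]

(1,2) stack=L1,L2,L3,L4,L5,L6; from [0,0,0]:
L1 α=1/3: [64/3, 83/3, 107/3]
L2 α=0: [64/3, 83/3, 107/3]
L3 α=2/3: [238/9, 1523/9, 1349/9]
L4 α=5/6: [4754/27, 8993/54, 5422/27]
L5 α=1/4: [1211/9, 13331/72, 3827/18]
L6 α=1/2: [1697/18, 20819/144, 7499/36]
→ [94, 145, 208]

(0,2) stack=L1,L2,L3,L4,L5; from [0,0,0]:
after L1 α=4/5: [88/5, 976/5, 336/5]
after L2 α=1: [197, 201, 202]
after L3 α=1/2: [445/2, 130, 393/2]
after L4 α=2/3: [1229/6, 158, 749/6]
after L5 α=1/2: [1517/12, 175, 1757/12]
→ [126, 175, 146]

(0,0) stack=L1,L2,L3,L4,L5,L7; from [0,0,0]:
after L1 α=6/7: [960/7, 1488/7, 804/7]
after L2 α=2/3: [1772/21, 3574/21, 958/21]
after L3 α=1: [159, 172, 53]
after L4 α=1/5: [812/5, 891/5, 467/5]
after L5 α=1/2: [881/5, 1311/10, 557/10]
after L7 α=1/3: [649/5, 2261/15, 1252/15]
rounded: [130, 151, 83]


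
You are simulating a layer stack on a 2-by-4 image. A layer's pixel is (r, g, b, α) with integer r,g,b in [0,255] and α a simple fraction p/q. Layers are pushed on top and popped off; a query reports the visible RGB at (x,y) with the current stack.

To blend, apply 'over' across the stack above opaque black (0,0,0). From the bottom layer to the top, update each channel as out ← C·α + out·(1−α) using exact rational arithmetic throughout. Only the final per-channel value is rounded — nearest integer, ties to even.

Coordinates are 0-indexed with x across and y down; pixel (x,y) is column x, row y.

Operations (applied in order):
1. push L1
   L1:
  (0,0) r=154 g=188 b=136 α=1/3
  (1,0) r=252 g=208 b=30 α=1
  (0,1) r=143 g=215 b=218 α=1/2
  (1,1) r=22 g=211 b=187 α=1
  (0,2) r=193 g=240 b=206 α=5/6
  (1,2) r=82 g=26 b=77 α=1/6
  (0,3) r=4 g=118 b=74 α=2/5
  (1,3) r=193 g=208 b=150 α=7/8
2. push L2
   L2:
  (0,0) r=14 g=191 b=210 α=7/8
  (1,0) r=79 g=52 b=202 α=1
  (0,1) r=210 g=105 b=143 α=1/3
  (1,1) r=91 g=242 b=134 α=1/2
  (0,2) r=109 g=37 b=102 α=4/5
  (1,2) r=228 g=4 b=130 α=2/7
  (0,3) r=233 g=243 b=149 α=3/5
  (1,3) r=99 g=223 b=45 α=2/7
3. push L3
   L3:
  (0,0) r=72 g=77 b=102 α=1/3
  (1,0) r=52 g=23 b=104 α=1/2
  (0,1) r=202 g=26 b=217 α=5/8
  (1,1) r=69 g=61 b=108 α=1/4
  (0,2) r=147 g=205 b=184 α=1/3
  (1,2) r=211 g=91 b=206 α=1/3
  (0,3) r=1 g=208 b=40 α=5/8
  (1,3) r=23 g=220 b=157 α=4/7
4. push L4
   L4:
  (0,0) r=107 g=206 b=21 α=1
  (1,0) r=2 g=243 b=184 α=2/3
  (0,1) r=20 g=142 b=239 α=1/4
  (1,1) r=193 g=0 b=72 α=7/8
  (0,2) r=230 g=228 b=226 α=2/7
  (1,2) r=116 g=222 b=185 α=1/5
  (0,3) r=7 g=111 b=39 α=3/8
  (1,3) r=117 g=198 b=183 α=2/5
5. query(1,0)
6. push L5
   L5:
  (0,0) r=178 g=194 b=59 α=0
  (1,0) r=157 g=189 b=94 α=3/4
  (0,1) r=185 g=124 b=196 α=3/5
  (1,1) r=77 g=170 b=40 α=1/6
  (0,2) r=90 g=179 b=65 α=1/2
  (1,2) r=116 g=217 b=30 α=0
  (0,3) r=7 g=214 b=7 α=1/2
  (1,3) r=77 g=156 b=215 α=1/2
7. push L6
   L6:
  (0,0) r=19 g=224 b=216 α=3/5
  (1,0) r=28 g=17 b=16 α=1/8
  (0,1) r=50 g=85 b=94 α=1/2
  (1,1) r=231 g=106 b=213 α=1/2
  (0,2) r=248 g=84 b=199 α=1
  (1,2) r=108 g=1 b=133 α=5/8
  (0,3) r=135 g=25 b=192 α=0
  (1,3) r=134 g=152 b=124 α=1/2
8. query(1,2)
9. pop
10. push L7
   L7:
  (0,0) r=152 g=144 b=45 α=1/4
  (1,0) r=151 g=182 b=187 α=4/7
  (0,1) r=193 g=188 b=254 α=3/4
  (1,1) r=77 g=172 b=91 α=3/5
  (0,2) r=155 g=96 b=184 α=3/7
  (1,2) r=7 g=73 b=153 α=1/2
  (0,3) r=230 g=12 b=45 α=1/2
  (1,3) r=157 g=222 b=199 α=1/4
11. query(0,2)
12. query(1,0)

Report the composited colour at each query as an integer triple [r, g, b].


at x=1,y=0 over L1,L2,L3,L4:
L1 α=1: [252, 208, 30]
L2 α=1: [79, 52, 202]
L3 α=1/2: [131/2, 75/2, 153]
L4 α=2/3: [139/6, 349/2, 521/3]
→ [23, 174, 174]

at x=1,y=2 over L1,L2,L3,L4,L5,L6:
L1 α=1/6: [41/3, 13/3, 77/6]
L2 α=2/7: [1573/21, 89/21, 1945/42]
L3 α=1/3: [7577/63, 2089/63, 6271/63]
L4 α=1/5: [37616/315, 22342/315, 36739/315]
L5 α=0: [37616/315, 22342/315, 36739/315]
L6 α=5/8: [23579/210, 22867/840, 26641/210]
rounded: [112, 27, 127]

(0,2) stack=L1,L2,L3,L4,L5,L7; from [0,0,0]:
+L1 (α=5/6) → [965/6, 200, 515/3]
+L2 (α=4/5) → [3581/30, 348/5, 1739/15]
+L3 (α=1/3) → [5786/45, 1721/15, 6238/45]
+L4 (α=2/7) → [1418/9, 3089/21, 10306/63]
+L5 (α=1/2) → [1114/9, 3424/21, 14401/126]
+L7 (α=3/7) → [8641/63, 19744/147, 63578/441]
= [137, 134, 144]

at x=1,y=0 over L1,L2,L3,L4,L5,L7:
+L1 (α=1) → [252, 208, 30]
+L2 (α=1) → [79, 52, 202]
+L3 (α=1/2) → [131/2, 75/2, 153]
+L4 (α=2/3) → [139/6, 349/2, 521/3]
+L5 (α=3/4) → [2965/24, 1483/8, 1367/12]
+L7 (α=4/7) → [7797/56, 10273/56, 4359/28]
rounded: [139, 183, 156]


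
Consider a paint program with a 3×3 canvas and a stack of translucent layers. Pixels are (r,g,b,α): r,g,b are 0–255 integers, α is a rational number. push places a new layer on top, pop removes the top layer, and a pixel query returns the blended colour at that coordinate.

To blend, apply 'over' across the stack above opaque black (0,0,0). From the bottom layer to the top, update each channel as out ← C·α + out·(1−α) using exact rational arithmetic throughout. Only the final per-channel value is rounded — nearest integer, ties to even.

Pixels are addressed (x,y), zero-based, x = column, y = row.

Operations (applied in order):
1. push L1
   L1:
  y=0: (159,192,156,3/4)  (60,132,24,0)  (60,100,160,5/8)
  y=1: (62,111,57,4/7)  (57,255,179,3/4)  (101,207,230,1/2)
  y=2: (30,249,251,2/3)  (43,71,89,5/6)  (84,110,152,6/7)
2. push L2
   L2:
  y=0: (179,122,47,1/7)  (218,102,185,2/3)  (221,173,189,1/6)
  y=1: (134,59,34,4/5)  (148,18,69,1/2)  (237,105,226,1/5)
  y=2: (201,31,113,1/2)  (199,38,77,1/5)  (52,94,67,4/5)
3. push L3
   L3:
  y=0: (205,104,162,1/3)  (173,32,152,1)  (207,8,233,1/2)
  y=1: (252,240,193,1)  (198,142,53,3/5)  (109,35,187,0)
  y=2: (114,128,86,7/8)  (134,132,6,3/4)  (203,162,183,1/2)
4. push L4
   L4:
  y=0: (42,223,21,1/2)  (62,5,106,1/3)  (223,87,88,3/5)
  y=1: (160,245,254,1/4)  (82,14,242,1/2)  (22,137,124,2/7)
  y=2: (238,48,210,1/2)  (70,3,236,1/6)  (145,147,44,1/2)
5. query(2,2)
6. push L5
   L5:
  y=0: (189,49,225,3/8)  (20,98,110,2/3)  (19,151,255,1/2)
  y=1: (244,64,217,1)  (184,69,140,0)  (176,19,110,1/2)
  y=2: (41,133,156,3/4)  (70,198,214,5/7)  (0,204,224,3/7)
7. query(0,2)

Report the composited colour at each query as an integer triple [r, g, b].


(2,2) stack=L1,L2,L3,L4; from [0,0,0]:
L1 α=6/7: [72, 660/7, 912/7]
L2 α=4/5: [56, 3292/35, 2788/35]
L3 α=1/2: [259/2, 4481/35, 9193/70]
L4 α=1/2: [549/4, 4813/35, 12273/140]
→ [137, 138, 88]

query (0,2) [L1,L2,L3,L4,L5] — begin 0,0,0
+L1 (α=2/3) → [20, 166, 502/3]
+L2 (α=1/2) → [221/2, 197/2, 841/6]
+L3 (α=7/8) → [1817/16, 1989/16, 4453/48]
+L4 (α=1/2) → [5625/32, 2757/32, 14533/96]
+L5 (α=3/4) → [9561/128, 15525/128, 59461/384]
rounded: [75, 121, 155]


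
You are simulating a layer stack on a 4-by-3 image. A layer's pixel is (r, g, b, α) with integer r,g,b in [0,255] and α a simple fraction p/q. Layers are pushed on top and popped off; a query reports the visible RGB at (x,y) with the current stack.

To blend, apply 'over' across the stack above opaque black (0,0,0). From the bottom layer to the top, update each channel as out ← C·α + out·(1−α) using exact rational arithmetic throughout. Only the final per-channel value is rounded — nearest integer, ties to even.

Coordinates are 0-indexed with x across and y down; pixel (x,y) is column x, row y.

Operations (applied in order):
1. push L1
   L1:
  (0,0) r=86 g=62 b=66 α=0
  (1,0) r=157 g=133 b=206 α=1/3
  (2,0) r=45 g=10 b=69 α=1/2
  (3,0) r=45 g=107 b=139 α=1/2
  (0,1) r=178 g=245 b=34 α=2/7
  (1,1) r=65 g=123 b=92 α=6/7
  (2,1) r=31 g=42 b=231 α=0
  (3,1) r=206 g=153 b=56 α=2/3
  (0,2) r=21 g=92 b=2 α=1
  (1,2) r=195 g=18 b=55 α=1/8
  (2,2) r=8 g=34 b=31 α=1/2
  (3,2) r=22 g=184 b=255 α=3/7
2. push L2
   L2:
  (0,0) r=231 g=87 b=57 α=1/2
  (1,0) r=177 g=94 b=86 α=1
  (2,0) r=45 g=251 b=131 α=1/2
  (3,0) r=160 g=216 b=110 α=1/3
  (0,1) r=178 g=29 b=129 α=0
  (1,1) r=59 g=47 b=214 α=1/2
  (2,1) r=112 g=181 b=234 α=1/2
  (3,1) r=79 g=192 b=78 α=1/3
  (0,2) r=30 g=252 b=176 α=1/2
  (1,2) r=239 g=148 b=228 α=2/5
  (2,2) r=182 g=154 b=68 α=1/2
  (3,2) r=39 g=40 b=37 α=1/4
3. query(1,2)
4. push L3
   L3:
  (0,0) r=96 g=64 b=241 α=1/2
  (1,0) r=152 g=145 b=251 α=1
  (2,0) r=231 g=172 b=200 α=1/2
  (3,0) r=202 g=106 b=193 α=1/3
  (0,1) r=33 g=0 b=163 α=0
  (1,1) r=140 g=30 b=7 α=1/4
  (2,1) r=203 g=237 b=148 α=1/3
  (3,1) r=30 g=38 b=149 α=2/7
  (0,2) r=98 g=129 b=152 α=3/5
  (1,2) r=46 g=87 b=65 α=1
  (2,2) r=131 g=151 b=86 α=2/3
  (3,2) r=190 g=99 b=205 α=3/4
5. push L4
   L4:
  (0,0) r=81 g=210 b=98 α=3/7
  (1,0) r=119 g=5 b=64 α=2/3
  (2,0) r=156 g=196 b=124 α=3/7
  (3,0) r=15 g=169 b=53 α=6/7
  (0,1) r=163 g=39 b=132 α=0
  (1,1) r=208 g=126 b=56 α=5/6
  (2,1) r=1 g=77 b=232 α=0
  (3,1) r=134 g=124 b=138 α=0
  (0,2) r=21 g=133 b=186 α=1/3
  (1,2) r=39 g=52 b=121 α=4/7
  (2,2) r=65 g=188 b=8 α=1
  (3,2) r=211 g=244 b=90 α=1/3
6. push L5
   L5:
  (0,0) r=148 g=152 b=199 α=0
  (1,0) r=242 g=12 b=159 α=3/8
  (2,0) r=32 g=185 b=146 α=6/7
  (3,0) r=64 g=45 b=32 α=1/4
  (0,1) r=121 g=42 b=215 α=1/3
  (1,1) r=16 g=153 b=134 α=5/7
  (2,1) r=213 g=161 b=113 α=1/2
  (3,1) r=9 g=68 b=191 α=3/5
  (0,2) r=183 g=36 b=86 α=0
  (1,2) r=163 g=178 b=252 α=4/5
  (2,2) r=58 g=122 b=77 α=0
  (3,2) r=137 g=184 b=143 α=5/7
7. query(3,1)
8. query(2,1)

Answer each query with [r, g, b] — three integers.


query (1,2) [L1,L2] — begin 0,0,0
+L1 (α=1/8) → [195/8, 9/4, 55/8]
+L2 (α=2/5) → [4409/40, 1211/20, 3813/40]
rounded: [110, 61, 95]

at x=3,y=1 over L1,L2,L3,L4,L5:
+L1 (α=2/3) → [412/3, 102, 112/3]
+L2 (α=1/3) → [1061/9, 132, 458/9]
+L3 (α=2/7) → [835/9, 736/7, 4972/63]
+L4 (α=0) → [835/9, 736/7, 4972/63]
+L5 (α=3/5) → [1913/45, 580/7, 46043/315]
= [43, 83, 146]

(2,1) stack=L1,L2,L3,L4,L5; from [0,0,0]:
L1 α=0: [0, 0, 0]
L2 α=1/2: [56, 181/2, 117]
L3 α=1/3: [105, 418/3, 382/3]
L4 α=0: [105, 418/3, 382/3]
L5 α=1/2: [159, 901/6, 721/6]
→ [159, 150, 120]


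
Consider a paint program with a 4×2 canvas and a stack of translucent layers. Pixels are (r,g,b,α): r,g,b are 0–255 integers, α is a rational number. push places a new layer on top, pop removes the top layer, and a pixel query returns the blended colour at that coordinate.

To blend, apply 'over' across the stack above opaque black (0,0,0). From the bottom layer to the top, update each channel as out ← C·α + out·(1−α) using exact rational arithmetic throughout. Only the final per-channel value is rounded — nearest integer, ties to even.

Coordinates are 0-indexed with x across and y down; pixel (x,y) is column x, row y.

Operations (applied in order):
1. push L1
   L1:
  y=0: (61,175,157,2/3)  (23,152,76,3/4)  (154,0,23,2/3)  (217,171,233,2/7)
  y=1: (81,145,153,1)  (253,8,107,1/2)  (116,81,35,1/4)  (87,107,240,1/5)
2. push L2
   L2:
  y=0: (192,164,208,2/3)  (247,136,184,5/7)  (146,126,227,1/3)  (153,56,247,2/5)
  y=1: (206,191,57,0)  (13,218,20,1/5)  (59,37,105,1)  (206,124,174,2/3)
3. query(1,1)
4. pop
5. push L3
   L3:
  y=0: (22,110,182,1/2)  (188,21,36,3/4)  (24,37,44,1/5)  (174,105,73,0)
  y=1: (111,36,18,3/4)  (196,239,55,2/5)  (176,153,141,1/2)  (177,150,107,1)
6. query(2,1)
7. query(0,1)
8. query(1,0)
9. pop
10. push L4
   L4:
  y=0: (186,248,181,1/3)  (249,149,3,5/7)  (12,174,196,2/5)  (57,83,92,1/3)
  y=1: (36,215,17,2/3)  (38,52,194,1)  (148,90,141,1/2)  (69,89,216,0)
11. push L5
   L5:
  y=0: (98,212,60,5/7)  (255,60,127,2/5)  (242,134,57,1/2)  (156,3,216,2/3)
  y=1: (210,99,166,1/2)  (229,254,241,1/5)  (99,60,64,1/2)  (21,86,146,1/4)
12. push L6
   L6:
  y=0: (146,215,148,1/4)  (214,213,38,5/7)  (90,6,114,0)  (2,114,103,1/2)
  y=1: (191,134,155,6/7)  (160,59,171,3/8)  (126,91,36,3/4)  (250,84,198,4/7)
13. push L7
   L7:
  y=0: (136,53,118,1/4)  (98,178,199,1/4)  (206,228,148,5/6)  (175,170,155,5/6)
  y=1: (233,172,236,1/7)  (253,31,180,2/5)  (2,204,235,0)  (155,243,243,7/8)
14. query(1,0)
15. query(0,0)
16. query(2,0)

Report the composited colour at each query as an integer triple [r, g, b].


at x=1,y=1 over L1,L2:
L1 α=1/2: [253/2, 4, 107/2]
L2 α=1/5: [519/5, 234/5, 234/5]
→ [104, 47, 47]

at x=2,y=1 over L1,L3:
after L1 α=1/4: [29, 81/4, 35/4]
after L3 α=1/2: [205/2, 693/8, 599/8]
= [102, 87, 75]

(0,1) stack=L1,L3; from [0,0,0]:
after L1 α=1: [81, 145, 153]
after L3 α=3/4: [207/2, 253/4, 207/4]
rounded: [104, 63, 52]

query (1,0) [L1,L3] — begin 0,0,0
L1 α=3/4: [69/4, 114, 57]
L3 α=3/4: [2325/16, 177/4, 165/4]
rounded: [145, 44, 41]

(1,0) stack=L1,L4,L5,L6,L7; from [0,0,0]:
+L1 (α=3/4) → [69/4, 114, 57]
+L4 (α=5/7) → [2559/14, 139, 129/7]
+L5 (α=2/5) → [14817/70, 537/5, 433/7]
+L6 (α=5/7) → [52267/245, 6399/35, 2196/49]
+L7 (α=1/4) → [180811/980, 25427/140, 16339/196]
= [185, 182, 83]

query (0,0) [L1,L4,L5,L6,L7] — begin 0,0,0
L1 α=2/3: [122/3, 350/3, 314/3]
L4 α=1/3: [802/9, 1444/9, 1171/9]
L5 α=5/7: [6014/63, 12428/63, 5042/63]
L6 α=1/4: [2270/21, 16943/84, 4075/42]
L7 α=1/4: [1611/14, 18427/112, 5727/56]
rounded: [115, 165, 102]

(2,0) stack=L1,L4,L5,L6,L7; from [0,0,0]:
after L1 α=2/3: [308/3, 0, 46/3]
after L4 α=2/5: [332/5, 348/5, 438/5]
after L5 α=1/2: [771/5, 509/5, 723/10]
after L6 α=0: [771/5, 509/5, 723/10]
after L7 α=5/6: [5921/30, 6209/30, 8123/60]
→ [197, 207, 135]


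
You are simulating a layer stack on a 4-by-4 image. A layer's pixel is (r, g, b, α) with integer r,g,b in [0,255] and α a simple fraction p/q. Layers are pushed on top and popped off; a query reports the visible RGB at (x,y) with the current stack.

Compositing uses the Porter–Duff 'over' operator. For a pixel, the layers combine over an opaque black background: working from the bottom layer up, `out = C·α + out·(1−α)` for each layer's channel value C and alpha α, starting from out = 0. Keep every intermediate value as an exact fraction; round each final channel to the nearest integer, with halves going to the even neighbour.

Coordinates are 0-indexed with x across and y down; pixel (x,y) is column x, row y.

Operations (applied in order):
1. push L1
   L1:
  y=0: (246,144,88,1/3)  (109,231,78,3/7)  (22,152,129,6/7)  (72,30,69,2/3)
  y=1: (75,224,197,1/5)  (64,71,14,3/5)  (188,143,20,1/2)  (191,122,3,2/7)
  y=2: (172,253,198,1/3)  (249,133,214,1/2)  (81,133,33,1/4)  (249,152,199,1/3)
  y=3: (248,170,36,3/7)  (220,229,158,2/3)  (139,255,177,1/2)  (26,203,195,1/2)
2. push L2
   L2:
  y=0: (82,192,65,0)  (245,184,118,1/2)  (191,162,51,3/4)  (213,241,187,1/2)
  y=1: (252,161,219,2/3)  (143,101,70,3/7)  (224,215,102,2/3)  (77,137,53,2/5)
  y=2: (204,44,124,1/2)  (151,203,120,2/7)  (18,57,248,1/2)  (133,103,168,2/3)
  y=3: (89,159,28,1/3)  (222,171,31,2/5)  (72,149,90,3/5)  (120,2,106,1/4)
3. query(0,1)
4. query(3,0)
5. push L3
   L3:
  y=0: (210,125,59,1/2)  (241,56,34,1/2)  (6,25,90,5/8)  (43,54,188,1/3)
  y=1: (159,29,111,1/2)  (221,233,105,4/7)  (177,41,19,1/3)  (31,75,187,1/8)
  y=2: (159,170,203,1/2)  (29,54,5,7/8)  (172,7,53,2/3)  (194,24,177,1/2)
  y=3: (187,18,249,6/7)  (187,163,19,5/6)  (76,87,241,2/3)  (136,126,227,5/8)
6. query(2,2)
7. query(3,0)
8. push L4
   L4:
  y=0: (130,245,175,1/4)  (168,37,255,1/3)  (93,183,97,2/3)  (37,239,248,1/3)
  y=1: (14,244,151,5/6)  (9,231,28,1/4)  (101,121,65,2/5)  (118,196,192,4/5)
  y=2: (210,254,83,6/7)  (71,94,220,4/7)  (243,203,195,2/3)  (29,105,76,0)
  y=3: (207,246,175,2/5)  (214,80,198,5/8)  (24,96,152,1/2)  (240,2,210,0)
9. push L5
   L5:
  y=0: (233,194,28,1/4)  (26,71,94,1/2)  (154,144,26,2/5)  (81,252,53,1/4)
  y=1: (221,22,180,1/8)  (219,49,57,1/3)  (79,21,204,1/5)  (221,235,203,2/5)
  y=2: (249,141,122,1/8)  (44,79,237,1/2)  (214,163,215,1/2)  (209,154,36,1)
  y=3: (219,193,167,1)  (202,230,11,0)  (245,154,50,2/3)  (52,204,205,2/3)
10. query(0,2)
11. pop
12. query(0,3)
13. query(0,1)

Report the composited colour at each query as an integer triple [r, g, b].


at x=0,y=1 over L1,L2:
+L1 (α=1/5) → [15, 224/5, 197/5]
+L2 (α=2/3) → [173, 1834/15, 2387/15]
= [173, 122, 159]

query (3,0) [L1,L2] — begin 0,0,0
+L1 (α=2/3) → [48, 20, 46]
+L2 (α=1/2) → [261/2, 261/2, 233/2]
= [130, 130, 116]

(2,2) stack=L1,L2,L3; from [0,0,0]:
after L1 α=1/4: [81/4, 133/4, 33/4]
after L2 α=1/2: [153/8, 361/8, 1025/8]
after L3 α=2/3: [2905/24, 473/24, 1873/24]
→ [121, 20, 78]

query (3,0) [L1,L2,L3] — begin 0,0,0
L1 α=2/3: [48, 20, 46]
L2 α=1/2: [261/2, 261/2, 233/2]
L3 α=1/3: [304/3, 105, 421/3]
rounded: [101, 105, 140]

query (0,2) [L1,L2,L3,L4,L5] — begin 0,0,0
L1 α=1/3: [172/3, 253/3, 66]
L2 α=1/2: [392/3, 385/6, 95]
L3 α=1/2: [869/6, 1405/12, 149]
L4 α=6/7: [8429/42, 19693/84, 647/7]
L5 α=1/8: [9923/48, 21385/96, 769/8]
= [207, 223, 96]

(0,3) stack=L1,L2,L3,L4; from [0,0,0]:
+L1 (α=3/7) → [744/7, 510/7, 108/7]
+L2 (α=1/3) → [2111/21, 711/7, 412/21]
+L3 (α=6/7) → [25673/147, 1467/49, 31786/147]
+L4 (α=2/5) → [45959/245, 28509/245, 48936/245]
→ [188, 116, 200]

at x=0,y=1 over L1,L2,L3,L4:
after L1 α=1/5: [15, 224/5, 197/5]
after L2 α=2/3: [173, 1834/15, 2387/15]
after L3 α=1/2: [166, 2269/30, 2026/15]
after L4 α=5/6: [118/3, 38869/180, 13351/90]
= [39, 216, 148]


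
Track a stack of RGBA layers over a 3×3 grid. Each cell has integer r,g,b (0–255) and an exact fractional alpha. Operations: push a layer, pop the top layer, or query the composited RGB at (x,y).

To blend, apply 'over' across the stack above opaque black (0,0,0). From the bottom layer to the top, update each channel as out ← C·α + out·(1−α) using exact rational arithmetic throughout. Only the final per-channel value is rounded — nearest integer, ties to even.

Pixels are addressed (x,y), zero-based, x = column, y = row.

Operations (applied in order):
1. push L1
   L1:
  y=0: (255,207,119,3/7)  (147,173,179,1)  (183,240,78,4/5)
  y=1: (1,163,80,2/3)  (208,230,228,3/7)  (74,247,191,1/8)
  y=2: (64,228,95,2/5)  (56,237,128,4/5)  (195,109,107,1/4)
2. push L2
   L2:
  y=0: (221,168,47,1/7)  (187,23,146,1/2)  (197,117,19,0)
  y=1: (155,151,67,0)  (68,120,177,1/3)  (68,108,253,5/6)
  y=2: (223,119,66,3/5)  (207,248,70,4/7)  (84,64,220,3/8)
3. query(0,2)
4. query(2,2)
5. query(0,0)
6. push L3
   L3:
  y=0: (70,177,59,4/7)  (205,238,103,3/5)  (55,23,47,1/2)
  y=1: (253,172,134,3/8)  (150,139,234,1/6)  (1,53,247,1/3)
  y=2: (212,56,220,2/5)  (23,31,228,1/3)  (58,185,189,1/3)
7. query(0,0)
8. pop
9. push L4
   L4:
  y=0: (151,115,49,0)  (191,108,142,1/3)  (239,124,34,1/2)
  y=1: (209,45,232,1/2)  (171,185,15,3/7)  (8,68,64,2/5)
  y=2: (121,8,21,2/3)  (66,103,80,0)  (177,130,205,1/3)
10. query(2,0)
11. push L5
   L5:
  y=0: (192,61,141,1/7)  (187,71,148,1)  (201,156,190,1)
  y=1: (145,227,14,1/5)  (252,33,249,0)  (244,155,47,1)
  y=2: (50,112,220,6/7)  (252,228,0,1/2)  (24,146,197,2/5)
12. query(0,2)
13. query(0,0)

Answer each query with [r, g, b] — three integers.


(0,2) stack=L1,L2; from [0,0,0]:
after L1 α=2/5: [128/5, 456/5, 38]
after L2 α=3/5: [3601/25, 2697/25, 274/5]
= [144, 108, 55]

(2,2) stack=L1,L2; from [0,0,0]:
after L1 α=1/4: [195/4, 109/4, 107/4]
after L2 α=3/8: [1983/32, 1313/32, 3175/32]
= [62, 41, 99]

at x=0,y=0 over L1,L2:
+L1 (α=3/7) → [765/7, 621/7, 51]
+L2 (α=1/7) → [6137/49, 4902/49, 353/7]
rounded: [125, 100, 50]

query (0,0) [L1,L2,L3] — begin 0,0,0
+L1 (α=3/7) → [765/7, 621/7, 51]
+L2 (α=1/7) → [6137/49, 4902/49, 353/7]
+L3 (α=4/7) → [32131/343, 49398/343, 2711/49]
rounded: [94, 144, 55]

(2,0) stack=L1,L2,L4; from [0,0,0]:
L1 α=4/5: [732/5, 192, 312/5]
L2 α=0: [732/5, 192, 312/5]
L4 α=1/2: [1927/10, 158, 241/5]
= [193, 158, 48]

(0,2) stack=L1,L2,L4,L5; from [0,0,0]:
L1 α=2/5: [128/5, 456/5, 38]
L2 α=3/5: [3601/25, 2697/25, 274/5]
L4 α=2/3: [3217/25, 3097/75, 484/15]
L5 α=6/7: [1531/25, 53497/525, 20284/105]
rounded: [61, 102, 193]

at x=0,y=0 over L1,L2,L4,L5:
L1 α=3/7: [765/7, 621/7, 51]
L2 α=1/7: [6137/49, 4902/49, 353/7]
L4 α=0: [6137/49, 4902/49, 353/7]
L5 α=1/7: [46230/343, 32401/343, 3105/49]
rounded: [135, 94, 63]
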